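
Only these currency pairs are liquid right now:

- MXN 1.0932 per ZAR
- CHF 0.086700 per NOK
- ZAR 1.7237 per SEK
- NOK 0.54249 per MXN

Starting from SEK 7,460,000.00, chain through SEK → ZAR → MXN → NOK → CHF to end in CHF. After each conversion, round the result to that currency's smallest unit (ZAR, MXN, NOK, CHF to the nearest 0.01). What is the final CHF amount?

SEK 7,460,000.00 × 1.7237 = ZAR 12,858,802.00
ZAR 12,858,802.00 × 1.0932 = MXN 14,057,242.35
MXN 14,057,242.35 × 0.54249 = NOK 7,625,913.40
NOK 7,625,913.40 × 0.086700 = CHF 661,166.69

CHF 661,166.69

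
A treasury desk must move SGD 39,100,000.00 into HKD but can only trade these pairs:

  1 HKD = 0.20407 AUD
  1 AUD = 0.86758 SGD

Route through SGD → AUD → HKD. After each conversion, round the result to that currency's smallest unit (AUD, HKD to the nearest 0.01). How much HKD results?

SGD 39,100,000.00 ÷ 0.86758 = AUD 45,067,889.99
AUD 45,067,889.99 ÷ 0.20407 = HKD 220,845,249.13

HKD 220,845,249.13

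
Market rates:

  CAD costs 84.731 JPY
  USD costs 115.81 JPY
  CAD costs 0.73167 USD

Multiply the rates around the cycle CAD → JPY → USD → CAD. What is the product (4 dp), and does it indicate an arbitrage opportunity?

Around CAD → JPY → USD → CAD: 1 × 84.731 ÷ 115.81 ÷ 0.73167 = 0.999956
Product ≈ 1 (deviation 0.004%, within rounding noise).

1.0000 (no arbitrage)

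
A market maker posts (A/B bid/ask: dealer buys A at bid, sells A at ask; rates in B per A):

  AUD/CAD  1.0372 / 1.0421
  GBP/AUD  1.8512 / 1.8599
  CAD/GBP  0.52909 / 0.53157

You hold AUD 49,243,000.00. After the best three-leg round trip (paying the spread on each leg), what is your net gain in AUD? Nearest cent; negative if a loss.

Net profit: AUD 782,323.56

Best loop AUD → CAD → GBP → AUD:
AUD 49,243,000.00 × 1.0372 (sell AUD at bid) = CAD 51,074,839.60
CAD 51,074,839.60 × 0.52909 (sell CAD at bid) = GBP 27,023,186.88
GBP 27,023,186.88 × 1.8512 (sell GBP at bid) = AUD 50,025,323.56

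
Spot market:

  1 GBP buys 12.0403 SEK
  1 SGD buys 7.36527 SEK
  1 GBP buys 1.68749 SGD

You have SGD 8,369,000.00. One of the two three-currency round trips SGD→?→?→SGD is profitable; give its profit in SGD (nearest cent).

Profitable loop is SGD → SEK → GBP → SGD:
SGD 8,369,000.00 × 7.36527 = SEK 61,639,944.63
SEK 61,639,944.63 ÷ 12.0403 = GBP 5,119,469.17
GBP 5,119,469.17 × 1.68749 = SGD 8,639,053.03
Profit = SGD 8,639,053.03 − SGD 8,369,000.00

Profit: SGD 270,053.03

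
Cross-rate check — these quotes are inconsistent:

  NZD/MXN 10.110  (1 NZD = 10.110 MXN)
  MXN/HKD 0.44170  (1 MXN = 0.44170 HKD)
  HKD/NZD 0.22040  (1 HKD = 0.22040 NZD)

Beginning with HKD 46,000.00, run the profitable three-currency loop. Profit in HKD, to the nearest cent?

Profitable loop is HKD → MXN → NZD → HKD:
HKD 46,000.00 ÷ 0.44170 = MXN 104,143.08
MXN 104,143.08 ÷ 10.110 = NZD 10,301.00
NZD 10,301.00 ÷ 0.22040 = HKD 46,737.74
Profit = HKD 46,737.74 − HKD 46,000.00

Profit: HKD 737.74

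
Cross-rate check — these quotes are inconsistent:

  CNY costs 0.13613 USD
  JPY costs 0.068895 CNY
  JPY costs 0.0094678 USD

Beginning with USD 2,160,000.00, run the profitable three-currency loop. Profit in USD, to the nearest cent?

Profit: USD 20,526.04

Profitable loop is USD → CNY → JPY → USD:
USD 2,160,000.00 ÷ 0.13613 = CNY 15,867,185.78
CNY 15,867,185.78 ÷ 0.068895 = JPY 230,309,685
JPY 230,309,685 × 0.0094678 = USD 2,180,526.04
Profit = USD 2,180,526.04 − USD 2,160,000.00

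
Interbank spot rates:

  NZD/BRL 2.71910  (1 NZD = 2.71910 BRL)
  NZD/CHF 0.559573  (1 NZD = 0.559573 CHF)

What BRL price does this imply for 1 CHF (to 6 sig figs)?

1 CHF ÷ 0.559573 = 1.78708 NZD
1.78708 NZD × 2.71910 = 4.85924 BRL

CHF/BRL = 4.85924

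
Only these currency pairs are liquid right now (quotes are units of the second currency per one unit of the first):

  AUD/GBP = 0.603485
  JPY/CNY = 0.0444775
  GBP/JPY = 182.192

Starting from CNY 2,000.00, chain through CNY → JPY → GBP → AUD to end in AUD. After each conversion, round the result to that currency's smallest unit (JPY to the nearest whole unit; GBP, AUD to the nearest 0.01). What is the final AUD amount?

CNY 2,000.00 ÷ 0.0444775 = JPY 44,967
JPY 44,967 ÷ 182.192 = GBP 246.81
GBP 246.81 ÷ 0.603485 = AUD 408.97

AUD 408.97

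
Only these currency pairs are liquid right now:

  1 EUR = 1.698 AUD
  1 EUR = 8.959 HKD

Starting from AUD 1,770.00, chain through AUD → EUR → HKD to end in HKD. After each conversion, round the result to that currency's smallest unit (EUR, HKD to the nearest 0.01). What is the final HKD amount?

AUD 1,770.00 ÷ 1.698 = EUR 1,042.40
EUR 1,042.40 × 8.959 = HKD 9,338.86

HKD 9,338.86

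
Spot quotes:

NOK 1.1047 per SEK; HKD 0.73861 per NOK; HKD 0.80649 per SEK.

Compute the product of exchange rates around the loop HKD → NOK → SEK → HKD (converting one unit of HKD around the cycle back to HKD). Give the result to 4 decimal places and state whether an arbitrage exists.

0.9884 (arbitrage exists)

Around HKD → NOK → SEK → HKD: 1 ÷ 0.73861 ÷ 1.1047 × 0.80649 = 0.988415
Product < 1; profitable direction is HKD → SEK → NOK → HKD.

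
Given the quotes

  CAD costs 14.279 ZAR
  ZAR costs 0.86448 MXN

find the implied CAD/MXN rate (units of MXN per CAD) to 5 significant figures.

CAD/MXN = 12.344

1 CAD × 14.279 = 14.279 ZAR
14.279 ZAR × 0.86448 = 12.3439 MXN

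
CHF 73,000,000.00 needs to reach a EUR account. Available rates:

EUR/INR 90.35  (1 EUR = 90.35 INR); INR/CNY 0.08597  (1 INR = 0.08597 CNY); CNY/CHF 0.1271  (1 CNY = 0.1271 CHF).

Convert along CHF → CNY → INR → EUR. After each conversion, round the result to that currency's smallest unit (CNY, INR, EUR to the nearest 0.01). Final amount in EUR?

EUR 73,943,878.42

CHF 73,000,000.00 ÷ 0.1271 = CNY 574,350,904.80
CNY 574,350,904.80 ÷ 0.08597 = INR 6,680,829,414.91
INR 6,680,829,414.91 ÷ 90.35 = EUR 73,943,878.42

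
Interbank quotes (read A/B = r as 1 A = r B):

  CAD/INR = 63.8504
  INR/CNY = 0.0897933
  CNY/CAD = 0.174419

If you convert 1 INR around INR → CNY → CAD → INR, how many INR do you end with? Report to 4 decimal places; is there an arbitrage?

Around INR → CNY → CAD → INR: 1 × 0.0897933 × 0.174419 × 63.8504 = 1.000003
Product ≈ 1 (deviation 0.000%, within rounding noise).

1.0000 (no arbitrage)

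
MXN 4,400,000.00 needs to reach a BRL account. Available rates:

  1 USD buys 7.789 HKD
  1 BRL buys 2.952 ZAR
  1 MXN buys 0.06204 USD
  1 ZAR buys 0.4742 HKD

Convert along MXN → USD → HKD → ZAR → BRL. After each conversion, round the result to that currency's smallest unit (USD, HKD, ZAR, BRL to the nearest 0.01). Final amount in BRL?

BRL 1,518,896.80

MXN 4,400,000.00 × 0.06204 = USD 272,976.00
USD 272,976.00 × 7.789 = HKD 2,126,210.06
HKD 2,126,210.06 ÷ 0.4742 = ZAR 4,483,783.34
ZAR 4,483,783.34 ÷ 2.952 = BRL 1,518,896.80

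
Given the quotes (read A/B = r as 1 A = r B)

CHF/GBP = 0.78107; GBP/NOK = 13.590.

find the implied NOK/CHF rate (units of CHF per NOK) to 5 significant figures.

1 NOK ÷ 13.590 = 0.0735835 GBP
0.0735835 GBP ÷ 0.78107 = 0.0942086 CHF

NOK/CHF = 0.094209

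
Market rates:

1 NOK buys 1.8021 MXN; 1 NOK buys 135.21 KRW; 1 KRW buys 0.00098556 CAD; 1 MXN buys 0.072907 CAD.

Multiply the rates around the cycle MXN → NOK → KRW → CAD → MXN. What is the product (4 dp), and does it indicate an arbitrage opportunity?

1.0142 (arbitrage exists)

Around MXN → NOK → KRW → CAD → MXN: 1 ÷ 1.8021 × 135.21 × 0.00098556 ÷ 0.072907 = 1.014247
Product > 1; profitable direction is MXN → NOK → KRW → CAD → MXN.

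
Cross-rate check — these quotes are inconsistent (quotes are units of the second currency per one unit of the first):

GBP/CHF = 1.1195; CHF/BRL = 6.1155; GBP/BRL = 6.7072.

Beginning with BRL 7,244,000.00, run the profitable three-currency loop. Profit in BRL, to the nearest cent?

Profit: BRL 150,235.08

Profitable loop is BRL → GBP → CHF → BRL:
BRL 7,244,000.00 ÷ 6.7072 = GBP 1,080,033.40
GBP 1,080,033.40 × 1.1195 = CHF 1,209,097.39
CHF 1,209,097.39 × 6.1155 = BRL 7,394,235.08
Profit = BRL 7,394,235.08 − BRL 7,244,000.00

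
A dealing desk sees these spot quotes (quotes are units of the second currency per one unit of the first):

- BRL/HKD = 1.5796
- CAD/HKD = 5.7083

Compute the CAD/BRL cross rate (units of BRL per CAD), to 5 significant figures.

1 CAD × 5.7083 = 5.7083 HKD
5.7083 HKD ÷ 1.5796 = 3.61376 BRL

CAD/BRL = 3.6138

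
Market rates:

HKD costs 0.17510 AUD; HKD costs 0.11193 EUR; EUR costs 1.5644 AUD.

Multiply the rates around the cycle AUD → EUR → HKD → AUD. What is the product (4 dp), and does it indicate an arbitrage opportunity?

Around AUD → EUR → HKD → AUD: 1 ÷ 1.5644 ÷ 0.11193 × 0.17510 = 0.999981
Product ≈ 1 (deviation 0.002%, within rounding noise).

1.0000 (no arbitrage)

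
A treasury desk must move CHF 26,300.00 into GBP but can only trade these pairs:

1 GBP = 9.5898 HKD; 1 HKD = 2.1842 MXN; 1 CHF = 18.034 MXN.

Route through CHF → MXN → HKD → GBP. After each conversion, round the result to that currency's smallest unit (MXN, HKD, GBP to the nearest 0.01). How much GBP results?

GBP 22,643.62

CHF 26,300.00 × 18.034 = MXN 474,294.20
MXN 474,294.20 ÷ 2.1842 = HKD 217,147.79
HKD 217,147.79 ÷ 9.5898 = GBP 22,643.62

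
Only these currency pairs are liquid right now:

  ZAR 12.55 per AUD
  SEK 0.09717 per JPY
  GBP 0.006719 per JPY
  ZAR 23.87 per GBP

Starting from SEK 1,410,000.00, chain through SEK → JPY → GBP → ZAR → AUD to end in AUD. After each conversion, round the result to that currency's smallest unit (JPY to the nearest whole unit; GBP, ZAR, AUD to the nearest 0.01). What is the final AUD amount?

SEK 1,410,000.00 ÷ 0.09717 = JPY 14,510,651
JPY 14,510,651 × 0.006719 = GBP 97,497.06
GBP 97,497.06 × 23.87 = ZAR 2,327,254.82
ZAR 2,327,254.82 ÷ 12.55 = AUD 185,438.63

AUD 185,438.63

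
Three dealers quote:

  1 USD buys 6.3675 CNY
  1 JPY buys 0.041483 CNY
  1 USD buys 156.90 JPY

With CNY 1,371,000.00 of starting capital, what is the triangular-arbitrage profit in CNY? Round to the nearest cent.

Profitable loop is CNY → USD → JPY → CNY:
CNY 1,371,000.00 ÷ 6.3675 = USD 215,312.13
USD 215,312.13 × 156.90 = JPY 33,782,473
JPY 33,782,473 × 0.041483 = CNY 1,401,398.35
Profit = CNY 1,401,398.35 − CNY 1,371,000.00

Profit: CNY 30,398.35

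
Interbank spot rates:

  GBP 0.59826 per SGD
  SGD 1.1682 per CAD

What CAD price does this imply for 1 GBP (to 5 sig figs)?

1 GBP ÷ 0.59826 = 1.67151 SGD
1.67151 SGD ÷ 1.1682 = 1.43085 CAD

GBP/CAD = 1.4308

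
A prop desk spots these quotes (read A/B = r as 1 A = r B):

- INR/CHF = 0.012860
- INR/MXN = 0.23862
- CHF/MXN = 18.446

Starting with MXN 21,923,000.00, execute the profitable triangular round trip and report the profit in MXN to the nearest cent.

Profit: MXN 129,795.61

Profitable loop is MXN → CHF → INR → MXN:
MXN 21,923,000.00 ÷ 18.446 = CHF 1,188,496.15
CHF 1,188,496.15 ÷ 0.012860 = INR 92,418,052.17
INR 92,418,052.17 × 0.23862 = MXN 22,052,795.61
Profit = MXN 22,052,795.61 − MXN 21,923,000.00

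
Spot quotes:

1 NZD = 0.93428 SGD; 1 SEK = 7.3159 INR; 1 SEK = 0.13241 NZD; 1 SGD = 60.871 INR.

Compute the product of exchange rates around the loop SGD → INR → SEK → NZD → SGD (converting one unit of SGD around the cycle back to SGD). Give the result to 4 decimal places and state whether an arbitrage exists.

1.0293 (arbitrage exists)

Around SGD → INR → SEK → NZD → SGD: 1 × 60.871 ÷ 7.3159 × 0.13241 × 0.93428 = 1.029297
Product > 1; profitable direction is SGD → INR → SEK → NZD → SGD.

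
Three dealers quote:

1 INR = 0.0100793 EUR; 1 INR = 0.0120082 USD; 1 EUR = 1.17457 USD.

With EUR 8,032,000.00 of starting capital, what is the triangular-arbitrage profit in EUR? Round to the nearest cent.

Profitable loop is EUR → INR → USD → EUR:
EUR 8,032,000.00 ÷ 0.0100793 = INR 796,880,735.77
INR 796,880,735.77 × 0.0120082 = USD 9,569,103.25
USD 9,569,103.25 ÷ 1.17457 = EUR 8,146,899.08
Profit = EUR 8,146,899.08 − EUR 8,032,000.00

Profit: EUR 114,899.08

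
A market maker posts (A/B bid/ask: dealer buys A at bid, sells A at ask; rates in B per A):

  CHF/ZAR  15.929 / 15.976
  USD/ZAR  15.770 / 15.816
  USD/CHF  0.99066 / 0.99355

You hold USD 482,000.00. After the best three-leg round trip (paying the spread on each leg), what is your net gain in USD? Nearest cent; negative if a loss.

Best loop USD → CHF → ZAR → USD:
USD 482,000.00 × 0.99066 (sell USD at bid) = CHF 477,498.12
CHF 477,498.12 × 15.929 (sell CHF at bid) = ZAR 7,606,067.55
ZAR 7,606,067.55 ÷ 15.816 (buy USD at ask) = USD 480,909.68

Net result: USD -1,090.32 (no profitable arbitrage after spreads)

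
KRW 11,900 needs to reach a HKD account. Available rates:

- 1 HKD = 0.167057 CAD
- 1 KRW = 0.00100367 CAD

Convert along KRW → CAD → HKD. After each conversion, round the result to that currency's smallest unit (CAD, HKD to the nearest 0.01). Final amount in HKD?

HKD 71.47

KRW 11,900 × 0.00100367 = CAD 11.94
CAD 11.94 ÷ 0.167057 = HKD 71.47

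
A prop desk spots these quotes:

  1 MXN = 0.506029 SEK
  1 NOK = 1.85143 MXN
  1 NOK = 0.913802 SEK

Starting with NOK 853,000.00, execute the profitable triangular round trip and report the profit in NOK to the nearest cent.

Profitable loop is NOK → MXN → SEK → NOK:
NOK 853,000.00 × 1.85143 = MXN 1,579,269.79
MXN 1,579,269.79 × 0.506029 = SEK 799,156.31
SEK 799,156.31 ÷ 0.913802 = NOK 874,539.90
Profit = NOK 874,539.90 − NOK 853,000.00

Profit: NOK 21,539.90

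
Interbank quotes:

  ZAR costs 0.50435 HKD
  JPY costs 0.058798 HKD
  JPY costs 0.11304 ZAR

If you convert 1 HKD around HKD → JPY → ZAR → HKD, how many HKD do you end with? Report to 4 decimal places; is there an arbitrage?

0.9696 (arbitrage exists)

Around HKD → JPY → ZAR → HKD: 1 ÷ 0.058798 × 0.11304 × 0.50435 = 0.969620
Product < 1; profitable direction is HKD → ZAR → JPY → HKD.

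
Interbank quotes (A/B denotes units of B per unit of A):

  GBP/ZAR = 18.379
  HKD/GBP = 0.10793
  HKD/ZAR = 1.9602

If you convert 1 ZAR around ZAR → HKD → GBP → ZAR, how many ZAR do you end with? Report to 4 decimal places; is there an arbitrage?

1.0120 (arbitrage exists)

Around ZAR → HKD → GBP → ZAR: 1 ÷ 1.9602 × 0.10793 × 18.379 = 1.011961
Product > 1; profitable direction is ZAR → HKD → GBP → ZAR.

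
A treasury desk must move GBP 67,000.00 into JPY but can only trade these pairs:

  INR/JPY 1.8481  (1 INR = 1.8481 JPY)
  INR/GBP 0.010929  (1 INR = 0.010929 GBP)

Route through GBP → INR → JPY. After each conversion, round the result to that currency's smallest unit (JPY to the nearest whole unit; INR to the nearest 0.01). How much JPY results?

JPY 11,329,737

GBP 67,000.00 ÷ 0.010929 = INR 6,130,478.54
INR 6,130,478.54 × 1.8481 = JPY 11,329,737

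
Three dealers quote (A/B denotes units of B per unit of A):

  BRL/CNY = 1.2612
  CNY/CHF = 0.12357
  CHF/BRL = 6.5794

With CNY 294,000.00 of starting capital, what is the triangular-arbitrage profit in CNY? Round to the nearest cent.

Profit: CNY 7,460.65

Profitable loop is CNY → CHF → BRL → CNY:
CNY 294,000.00 × 0.12357 = CHF 36,329.58
CHF 36,329.58 × 6.5794 = BRL 239,026.84
BRL 239,026.84 × 1.2612 = CNY 301,460.65
Profit = CNY 301,460.65 − CNY 294,000.00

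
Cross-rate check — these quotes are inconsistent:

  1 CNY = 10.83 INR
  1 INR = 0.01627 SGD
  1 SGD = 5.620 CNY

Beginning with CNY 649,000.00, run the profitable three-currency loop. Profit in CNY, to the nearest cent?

Profit: CNY 6,378.77

Profitable loop is CNY → SGD → INR → CNY:
CNY 649,000.00 ÷ 5.620 = SGD 115,480.43
SGD 115,480.43 ÷ 0.01627 = INR 7,097,752.12
INR 7,097,752.12 ÷ 10.83 = CNY 655,378.77
Profit = CNY 655,378.77 − CNY 649,000.00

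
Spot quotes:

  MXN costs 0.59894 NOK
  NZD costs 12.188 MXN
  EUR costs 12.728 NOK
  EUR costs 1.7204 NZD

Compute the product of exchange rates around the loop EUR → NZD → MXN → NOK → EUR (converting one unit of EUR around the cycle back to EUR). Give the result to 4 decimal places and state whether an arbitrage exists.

Around EUR → NZD → MXN → NOK → EUR: 1 × 1.7204 × 12.188 × 0.59894 ÷ 12.728 = 0.986700
Product < 1; profitable direction is EUR → NOK → MXN → NZD → EUR.

0.9867 (arbitrage exists)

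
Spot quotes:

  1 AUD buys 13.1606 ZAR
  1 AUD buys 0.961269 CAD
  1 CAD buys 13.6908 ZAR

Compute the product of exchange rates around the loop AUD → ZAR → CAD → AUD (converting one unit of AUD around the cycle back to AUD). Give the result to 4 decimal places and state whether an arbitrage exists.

1.0000 (no arbitrage)

Around AUD → ZAR → CAD → AUD: 1 × 13.1606 ÷ 13.6908 ÷ 0.961269 = 1.000004
Product ≈ 1 (deviation 0.000%, within rounding noise).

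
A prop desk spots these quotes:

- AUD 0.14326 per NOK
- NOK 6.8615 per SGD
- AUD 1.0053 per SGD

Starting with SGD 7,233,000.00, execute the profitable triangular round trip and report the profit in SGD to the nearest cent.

Profit: SGD 164,247.22

Profitable loop is SGD → AUD → NOK → SGD:
SGD 7,233,000.00 × 1.0053 = AUD 7,271,334.90
AUD 7,271,334.90 ÷ 0.14326 = NOK 50,756,211.78
NOK 50,756,211.78 ÷ 6.8615 = SGD 7,397,247.22
Profit = SGD 7,397,247.22 − SGD 7,233,000.00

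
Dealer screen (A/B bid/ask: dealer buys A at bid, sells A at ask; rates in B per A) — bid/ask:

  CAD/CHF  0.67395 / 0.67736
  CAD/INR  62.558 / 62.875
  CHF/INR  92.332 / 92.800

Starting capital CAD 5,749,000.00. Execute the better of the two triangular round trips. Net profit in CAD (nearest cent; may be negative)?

Net result: CAD -27,529.79 (no profitable arbitrage after spreads)

Best loop CAD → INR → CHF → CAD:
CAD 5,749,000.00 × 62.558 (sell CAD at bid) = INR 359,645,942.00
INR 359,645,942.00 ÷ 92.800 (buy CHF at ask) = CHF 3,875,495.06
CHF 3,875,495.06 ÷ 0.67736 (buy CAD at ask) = CAD 5,721,470.21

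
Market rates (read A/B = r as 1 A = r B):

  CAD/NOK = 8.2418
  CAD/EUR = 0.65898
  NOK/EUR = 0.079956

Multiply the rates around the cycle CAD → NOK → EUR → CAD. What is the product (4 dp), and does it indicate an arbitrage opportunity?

Around CAD → NOK → EUR → CAD: 1 × 8.2418 × 0.079956 ÷ 0.65898 = 1.000002
Product ≈ 1 (deviation 0.000%, within rounding noise).

1.0000 (no arbitrage)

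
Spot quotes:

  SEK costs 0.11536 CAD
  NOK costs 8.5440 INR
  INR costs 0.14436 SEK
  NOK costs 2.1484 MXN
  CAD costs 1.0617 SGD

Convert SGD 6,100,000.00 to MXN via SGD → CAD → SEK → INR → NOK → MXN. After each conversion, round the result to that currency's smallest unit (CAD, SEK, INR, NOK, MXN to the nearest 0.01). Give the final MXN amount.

SGD 6,100,000.00 ÷ 1.0617 = CAD 5,745,502.50
CAD 5,745,502.50 ÷ 0.11536 = SEK 49,804,980.06
SEK 49,804,980.06 ÷ 0.14436 = INR 345,005,403.57
INR 345,005,403.57 ÷ 8.5440 = NOK 40,379,845.92
NOK 40,379,845.92 × 2.1484 = MXN 86,752,060.97

MXN 86,752,060.97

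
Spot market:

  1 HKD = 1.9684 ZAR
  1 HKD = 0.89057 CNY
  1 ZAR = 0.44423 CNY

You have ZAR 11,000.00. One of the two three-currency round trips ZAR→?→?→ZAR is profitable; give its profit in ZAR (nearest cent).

Profitable loop is ZAR → HKD → CNY → ZAR:
ZAR 11,000.00 ÷ 1.9684 = HKD 5,588.30
HKD 5,588.30 × 0.89057 = CNY 4,976.77
CNY 4,976.77 ÷ 0.44423 = ZAR 11,203.13
Profit = ZAR 11,203.13 − ZAR 11,000.00

Profit: ZAR 203.13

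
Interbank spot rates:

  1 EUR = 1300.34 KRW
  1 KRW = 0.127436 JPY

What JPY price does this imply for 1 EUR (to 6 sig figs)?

1 EUR × 1300.34 = 1300.34 KRW
1300.34 KRW × 0.127436 = 165.71 JPY

EUR/JPY = 165.710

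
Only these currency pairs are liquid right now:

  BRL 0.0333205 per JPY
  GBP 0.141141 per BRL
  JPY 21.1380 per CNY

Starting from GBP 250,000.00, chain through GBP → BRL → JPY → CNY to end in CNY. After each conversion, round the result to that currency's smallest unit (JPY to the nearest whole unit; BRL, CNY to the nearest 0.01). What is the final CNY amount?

CNY 2,514,846.11

GBP 250,000.00 ÷ 0.141141 = BRL 1,771,278.37
BRL 1,771,278.37 ÷ 0.0333205 = JPY 53,158,817
JPY 53,158,817 ÷ 21.1380 = CNY 2,514,846.11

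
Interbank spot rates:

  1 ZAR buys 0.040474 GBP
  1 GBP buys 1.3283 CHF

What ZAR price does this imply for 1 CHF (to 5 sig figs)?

1 CHF ÷ 1.3283 = 0.752842 GBP
0.752842 GBP ÷ 0.040474 = 18.6006 ZAR

CHF/ZAR = 18.601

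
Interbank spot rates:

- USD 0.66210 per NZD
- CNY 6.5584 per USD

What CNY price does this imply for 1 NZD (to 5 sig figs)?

NZD/CNY = 4.3423

1 NZD × 0.66210 = 0.6621 USD
0.6621 USD × 6.5584 = 4.34232 CNY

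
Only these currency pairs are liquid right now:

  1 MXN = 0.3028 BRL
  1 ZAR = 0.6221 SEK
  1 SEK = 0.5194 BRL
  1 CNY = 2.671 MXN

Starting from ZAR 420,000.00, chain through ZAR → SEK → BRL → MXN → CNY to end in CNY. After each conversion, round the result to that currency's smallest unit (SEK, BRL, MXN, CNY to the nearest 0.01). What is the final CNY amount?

CNY 167,796.03

ZAR 420,000.00 × 0.6221 = SEK 261,282.00
SEK 261,282.00 × 0.5194 = BRL 135,709.87
BRL 135,709.87 ÷ 0.3028 = MXN 448,183.19
MXN 448,183.19 ÷ 2.671 = CNY 167,796.03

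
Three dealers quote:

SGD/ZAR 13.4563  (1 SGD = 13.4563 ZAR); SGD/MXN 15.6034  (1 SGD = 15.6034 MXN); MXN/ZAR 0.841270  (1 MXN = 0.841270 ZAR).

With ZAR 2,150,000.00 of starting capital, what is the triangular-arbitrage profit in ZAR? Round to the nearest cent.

Profitable loop is ZAR → MXN → SGD → ZAR:
ZAR 2,150,000.00 ÷ 0.841270 = MXN 2,555,659.90
MXN 2,555,659.90 ÷ 15.6034 = SGD 163,788.65
SGD 163,788.65 × 13.4563 = ZAR 2,203,989.27
Profit = ZAR 2,203,989.27 − ZAR 2,150,000.00

Profit: ZAR 53,989.27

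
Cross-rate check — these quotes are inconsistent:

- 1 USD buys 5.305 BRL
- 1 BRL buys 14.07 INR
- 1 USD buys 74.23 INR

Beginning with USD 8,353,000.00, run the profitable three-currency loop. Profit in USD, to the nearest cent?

Profit: USD 46,288.65

Profitable loop is USD → BRL → INR → USD:
USD 8,353,000.00 × 5.305 = BRL 44,312,665.00
BRL 44,312,665.00 × 14.07 = INR 623,479,196.55
INR 623,479,196.55 ÷ 74.23 = USD 8,399,288.65
Profit = USD 8,399,288.65 − USD 8,353,000.00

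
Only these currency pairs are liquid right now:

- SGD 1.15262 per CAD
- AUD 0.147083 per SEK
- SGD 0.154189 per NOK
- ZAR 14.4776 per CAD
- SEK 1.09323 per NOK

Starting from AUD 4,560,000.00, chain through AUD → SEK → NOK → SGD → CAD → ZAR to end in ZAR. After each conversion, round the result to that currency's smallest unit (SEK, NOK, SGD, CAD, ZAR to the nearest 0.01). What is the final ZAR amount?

AUD 4,560,000.00 ÷ 0.147083 = SEK 31,002,903.12
SEK 31,002,903.12 ÷ 1.09323 = NOK 28,358,994.10
NOK 28,358,994.10 × 0.154189 = SGD 4,372,644.94
SGD 4,372,644.94 ÷ 1.15262 = CAD 3,793,657.01
CAD 3,793,657.01 × 14.4776 = ZAR 54,923,048.73

ZAR 54,923,048.73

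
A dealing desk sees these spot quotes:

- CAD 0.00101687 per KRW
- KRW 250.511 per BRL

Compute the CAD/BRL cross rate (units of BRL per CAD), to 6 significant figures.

1 CAD ÷ 0.00101687 = 983.41 KRW
983.41 KRW ÷ 250.511 = 3.92562 BRL

CAD/BRL = 3.92562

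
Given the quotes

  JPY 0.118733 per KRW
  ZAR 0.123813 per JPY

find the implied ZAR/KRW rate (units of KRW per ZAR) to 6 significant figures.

ZAR/KRW = 68.0240

1 ZAR ÷ 0.123813 = 8.0767 JPY
8.0767 JPY ÷ 0.118733 = 68.024 KRW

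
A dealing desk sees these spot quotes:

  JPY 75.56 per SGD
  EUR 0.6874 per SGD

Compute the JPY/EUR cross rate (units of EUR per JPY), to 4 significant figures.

JPY/EUR = 0.009097

1 JPY ÷ 75.56 = 0.0132345 SGD
0.0132345 SGD × 0.6874 = 0.00909741 EUR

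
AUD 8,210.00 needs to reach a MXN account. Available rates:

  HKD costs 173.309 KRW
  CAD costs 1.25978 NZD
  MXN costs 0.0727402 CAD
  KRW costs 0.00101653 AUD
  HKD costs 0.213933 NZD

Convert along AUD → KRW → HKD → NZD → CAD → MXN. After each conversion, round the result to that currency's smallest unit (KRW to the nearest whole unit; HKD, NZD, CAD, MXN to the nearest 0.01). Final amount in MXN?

AUD 8,210.00 ÷ 0.00101653 = KRW 8,076,496
KRW 8,076,496 ÷ 173.309 = HKD 46,601.71
HKD 46,601.71 × 0.213933 = NZD 9,969.64
NZD 9,969.64 ÷ 1.25978 = CAD 7,913.79
CAD 7,913.79 ÷ 0.0727402 = MXN 108,795.27

MXN 108,795.27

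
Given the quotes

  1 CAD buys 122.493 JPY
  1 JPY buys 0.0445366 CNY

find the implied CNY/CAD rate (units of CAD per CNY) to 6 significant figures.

1 CNY ÷ 0.0445366 = 22.4534 JPY
22.4534 JPY ÷ 122.493 = 0.183304 CAD

CNY/CAD = 0.183304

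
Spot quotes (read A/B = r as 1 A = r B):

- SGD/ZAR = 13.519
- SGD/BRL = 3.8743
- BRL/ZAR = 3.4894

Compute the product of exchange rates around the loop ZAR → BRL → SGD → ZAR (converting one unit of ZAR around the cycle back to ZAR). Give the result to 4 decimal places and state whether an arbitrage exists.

1.0000 (no arbitrage)

Around ZAR → BRL → SGD → ZAR: 1 ÷ 3.4894 ÷ 3.8743 × 13.519 = 1.000001
Product ≈ 1 (deviation 0.000%, within rounding noise).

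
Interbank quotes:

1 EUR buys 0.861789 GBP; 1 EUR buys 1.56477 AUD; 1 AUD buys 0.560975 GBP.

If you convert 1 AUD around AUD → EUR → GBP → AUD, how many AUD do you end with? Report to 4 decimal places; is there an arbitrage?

Around AUD → EUR → GBP → AUD: 1 ÷ 1.56477 × 0.861789 ÷ 0.560975 = 0.981764
Product < 1; profitable direction is AUD → GBP → EUR → AUD.

0.9818 (arbitrage exists)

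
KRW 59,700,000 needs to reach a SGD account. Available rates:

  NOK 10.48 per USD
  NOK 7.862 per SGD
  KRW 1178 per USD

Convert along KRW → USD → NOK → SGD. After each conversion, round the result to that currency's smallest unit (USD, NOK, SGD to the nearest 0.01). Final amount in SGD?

KRW 59,700,000 ÷ 1178 = USD 50,679.12
USD 50,679.12 × 10.48 = NOK 531,117.18
NOK 531,117.18 ÷ 7.862 = SGD 67,554.97

SGD 67,554.97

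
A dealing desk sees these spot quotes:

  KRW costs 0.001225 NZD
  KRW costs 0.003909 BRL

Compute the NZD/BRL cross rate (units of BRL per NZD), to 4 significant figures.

NZD/BRL = 3.191

1 NZD ÷ 0.001225 = 816.327 KRW
816.327 KRW × 0.003909 = 3.19102 BRL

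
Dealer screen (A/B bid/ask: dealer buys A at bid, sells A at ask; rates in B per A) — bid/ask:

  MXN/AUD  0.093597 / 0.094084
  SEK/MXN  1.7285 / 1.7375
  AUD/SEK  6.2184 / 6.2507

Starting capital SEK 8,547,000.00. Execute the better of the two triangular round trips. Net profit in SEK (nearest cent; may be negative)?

Best loop SEK → MXN → AUD → SEK:
SEK 8,547,000.00 × 1.7285 (sell SEK at bid) = MXN 14,773,489.50
MXN 14,773,489.50 × 0.093597 (sell MXN at bid) = AUD 1,382,754.30
AUD 1,382,754.30 × 6.2184 (sell AUD at bid) = SEK 8,598,519.32

Net profit: SEK 51,519.32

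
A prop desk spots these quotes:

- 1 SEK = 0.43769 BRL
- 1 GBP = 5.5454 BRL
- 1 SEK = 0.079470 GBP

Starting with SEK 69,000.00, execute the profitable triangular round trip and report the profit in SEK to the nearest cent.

Profitable loop is SEK → GBP → BRL → SEK:
SEK 69,000.00 × 0.079470 = GBP 5,483.43
GBP 5,483.43 × 5.5454 = BRL 30,407.81
BRL 30,407.81 ÷ 0.43769 = SEK 69,473.40
Profit = SEK 69,473.40 − SEK 69,000.00

Profit: SEK 473.40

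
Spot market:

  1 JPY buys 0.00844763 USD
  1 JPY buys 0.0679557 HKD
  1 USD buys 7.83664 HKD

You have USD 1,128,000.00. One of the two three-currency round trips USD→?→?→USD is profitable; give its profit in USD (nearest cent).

Profitable loop is USD → JPY → HKD → USD:
USD 1,128,000.00 ÷ 0.00844763 = JPY 133,528,575
JPY 133,528,575 × 0.0679557 = HKD 9,074,027.82
HKD 9,074,027.82 ÷ 7.83664 = USD 1,157,897.75
Profit = USD 1,157,897.75 − USD 1,128,000.00

Profit: USD 29,897.75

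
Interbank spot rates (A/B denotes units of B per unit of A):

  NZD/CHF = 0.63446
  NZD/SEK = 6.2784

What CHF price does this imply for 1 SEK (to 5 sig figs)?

1 SEK ÷ 6.2784 = 0.159276 NZD
0.159276 NZD × 0.63446 = 0.101054 CHF

SEK/CHF = 0.10105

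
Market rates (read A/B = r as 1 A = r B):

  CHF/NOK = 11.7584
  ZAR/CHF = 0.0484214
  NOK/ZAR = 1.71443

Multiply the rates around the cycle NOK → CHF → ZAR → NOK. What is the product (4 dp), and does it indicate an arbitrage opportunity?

Around NOK → CHF → ZAR → NOK: 1 ÷ 11.7584 ÷ 0.0484214 ÷ 1.71443 = 1.024459
Product > 1; profitable direction is NOK → CHF → ZAR → NOK.

1.0245 (arbitrage exists)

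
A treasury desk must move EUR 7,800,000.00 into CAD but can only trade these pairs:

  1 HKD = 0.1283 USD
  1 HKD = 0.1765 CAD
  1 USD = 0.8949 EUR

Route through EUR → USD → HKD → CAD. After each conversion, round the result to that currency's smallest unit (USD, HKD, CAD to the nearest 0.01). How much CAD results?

EUR 7,800,000.00 ÷ 0.8949 = USD 8,716,057.66
USD 8,716,057.66 ÷ 0.1283 = HKD 67,934,977.86
HKD 67,934,977.86 × 0.1765 = CAD 11,990,523.59

CAD 11,990,523.59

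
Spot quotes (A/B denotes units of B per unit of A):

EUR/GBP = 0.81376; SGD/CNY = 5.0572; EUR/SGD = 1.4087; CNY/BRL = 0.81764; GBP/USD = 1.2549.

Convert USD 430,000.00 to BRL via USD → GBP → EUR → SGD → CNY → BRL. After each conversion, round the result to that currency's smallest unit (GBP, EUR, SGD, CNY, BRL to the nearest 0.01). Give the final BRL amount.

USD 430,000.00 ÷ 1.2549 = GBP 342,656.79
GBP 342,656.79 ÷ 0.81376 = EUR 421,078.44
EUR 421,078.44 × 1.4087 = SGD 593,173.20
SGD 593,173.20 × 5.0572 = CNY 2,999,795.51
CNY 2,999,795.51 × 0.81764 = BRL 2,452,752.80

BRL 2,452,752.80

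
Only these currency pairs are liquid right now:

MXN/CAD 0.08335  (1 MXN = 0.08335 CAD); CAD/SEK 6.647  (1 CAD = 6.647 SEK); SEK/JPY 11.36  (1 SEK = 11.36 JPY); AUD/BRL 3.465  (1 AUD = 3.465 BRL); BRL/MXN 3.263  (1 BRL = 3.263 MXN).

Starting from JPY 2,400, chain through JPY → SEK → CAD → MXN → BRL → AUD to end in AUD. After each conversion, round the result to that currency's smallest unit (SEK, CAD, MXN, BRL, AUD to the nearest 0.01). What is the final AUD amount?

JPY 2,400 ÷ 11.36 = SEK 211.27
SEK 211.27 ÷ 6.647 = CAD 31.78
CAD 31.78 ÷ 0.08335 = MXN 381.28
MXN 381.28 ÷ 3.263 = BRL 116.85
BRL 116.85 ÷ 3.465 = AUD 33.72

AUD 33.72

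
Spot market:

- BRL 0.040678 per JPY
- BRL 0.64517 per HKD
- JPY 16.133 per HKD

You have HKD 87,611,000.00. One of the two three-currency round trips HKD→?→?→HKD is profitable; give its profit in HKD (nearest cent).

Profitable loop is HKD → JPY → BRL → HKD:
HKD 87,611,000.00 × 16.133 = JPY 1,413,428,263
JPY 1,413,428,263 × 0.040678 = BRL 57,495,434.88
BRL 57,495,434.88 ÷ 0.64517 = HKD 89,116,720.99
Profit = HKD 89,116,720.99 − HKD 87,611,000.00

Profit: HKD 1,505,720.99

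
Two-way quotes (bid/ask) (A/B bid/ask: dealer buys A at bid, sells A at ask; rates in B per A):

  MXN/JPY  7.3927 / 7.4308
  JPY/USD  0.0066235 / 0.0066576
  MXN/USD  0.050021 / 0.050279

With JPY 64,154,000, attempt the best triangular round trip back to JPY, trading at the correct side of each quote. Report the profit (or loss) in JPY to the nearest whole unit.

Net profit: JPY 712,854

Best loop JPY → MXN → USD → JPY:
JPY 64,154,000 ÷ 7.4308 (buy MXN at ask) = MXN 8,633,525.33
MXN 8,633,525.33 × 0.050021 (sell MXN at bid) = USD 431,857.57
USD 431,857.57 ÷ 0.0066576 (buy JPY at ask) = JPY 64,866,854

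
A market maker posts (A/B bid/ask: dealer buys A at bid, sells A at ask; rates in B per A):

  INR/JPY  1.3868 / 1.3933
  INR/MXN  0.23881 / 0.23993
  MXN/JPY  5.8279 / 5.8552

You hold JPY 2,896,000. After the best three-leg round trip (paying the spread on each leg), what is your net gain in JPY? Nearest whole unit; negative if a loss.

Best loop JPY → INR → MXN → JPY:
JPY 2,896,000 ÷ 1.3933 (buy INR at ask) = INR 2,078,518.62
INR 2,078,518.62 × 0.23881 (sell INR at bid) = MXN 496,371.03
MXN 496,371.03 × 5.8279 (sell MXN at bid) = JPY 2,892,801

Net result: JPY -3,199 (no profitable arbitrage after spreads)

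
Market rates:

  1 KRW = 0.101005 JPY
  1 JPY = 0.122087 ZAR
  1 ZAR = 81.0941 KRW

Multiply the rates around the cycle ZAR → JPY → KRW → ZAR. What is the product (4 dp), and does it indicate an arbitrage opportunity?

Around ZAR → JPY → KRW → ZAR: 1 ÷ 0.122087 ÷ 0.101005 ÷ 81.0941 = 0.999996
Product ≈ 1 (deviation 0.000%, within rounding noise).

1.0000 (no arbitrage)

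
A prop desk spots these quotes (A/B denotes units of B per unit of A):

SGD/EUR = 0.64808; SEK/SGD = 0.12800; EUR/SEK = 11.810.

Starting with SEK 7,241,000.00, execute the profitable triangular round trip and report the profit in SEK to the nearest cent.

Profit: SEK 150,116.73

Profitable loop is SEK → EUR → SGD → SEK:
SEK 7,241,000.00 ÷ 11.810 = EUR 613,124.47
EUR 613,124.47 ÷ 0.64808 = SGD 946,062.94
SGD 946,062.94 ÷ 0.12800 = SEK 7,391,116.73
Profit = SEK 7,391,116.73 − SEK 7,241,000.00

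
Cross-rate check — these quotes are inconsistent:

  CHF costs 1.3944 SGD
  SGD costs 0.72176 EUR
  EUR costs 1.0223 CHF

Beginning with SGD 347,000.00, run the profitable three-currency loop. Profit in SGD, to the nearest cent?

Profit: SGD 10,016.28

Profitable loop is SGD → EUR → CHF → SGD:
SGD 347,000.00 × 0.72176 = EUR 250,450.72
EUR 250,450.72 × 1.0223 = CHF 256,035.77
CHF 256,035.77 × 1.3944 = SGD 357,016.28
Profit = SGD 357,016.28 − SGD 347,000.00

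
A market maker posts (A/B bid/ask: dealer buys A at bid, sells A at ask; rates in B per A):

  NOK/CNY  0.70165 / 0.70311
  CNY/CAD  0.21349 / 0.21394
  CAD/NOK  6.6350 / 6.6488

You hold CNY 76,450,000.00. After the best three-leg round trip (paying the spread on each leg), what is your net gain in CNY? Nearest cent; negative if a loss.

Best loop CNY → NOK → CAD → CNY:
CNY 76,450,000.00 ÷ 0.70311 (buy NOK at ask) = NOK 108,731,208.49
NOK 108,731,208.49 ÷ 6.6488 (buy CAD at ask) = CAD 16,353,508.68
CAD 16,353,508.68 ÷ 0.21394 (buy CNY at ask) = CNY 76,439,696.53

Net result: CNY -10,303.47 (no profitable arbitrage after spreads)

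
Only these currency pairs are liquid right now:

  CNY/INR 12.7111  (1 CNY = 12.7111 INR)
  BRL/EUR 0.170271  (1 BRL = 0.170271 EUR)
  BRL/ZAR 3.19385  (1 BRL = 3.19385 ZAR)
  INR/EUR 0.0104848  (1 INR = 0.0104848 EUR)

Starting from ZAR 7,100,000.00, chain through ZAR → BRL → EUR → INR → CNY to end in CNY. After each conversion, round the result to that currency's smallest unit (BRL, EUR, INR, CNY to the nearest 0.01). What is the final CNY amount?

CNY 2,840,149.70

ZAR 7,100,000.00 ÷ 3.19385 = BRL 2,223,022.37
BRL 2,223,022.37 × 0.170271 = EUR 378,516.24
EUR 378,516.24 ÷ 0.0104848 = INR 36,101,426.83
INR 36,101,426.83 ÷ 12.7111 = CNY 2,840,149.70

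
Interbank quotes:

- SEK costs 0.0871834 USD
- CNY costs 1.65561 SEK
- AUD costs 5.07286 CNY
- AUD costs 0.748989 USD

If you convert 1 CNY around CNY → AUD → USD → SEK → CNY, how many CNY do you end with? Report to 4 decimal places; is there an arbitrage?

Around CNY → AUD → USD → SEK → CNY: 1 ÷ 5.07286 × 0.748989 ÷ 0.0871834 ÷ 1.65561 = 1.022894
Product > 1; profitable direction is CNY → AUD → USD → SEK → CNY.

1.0229 (arbitrage exists)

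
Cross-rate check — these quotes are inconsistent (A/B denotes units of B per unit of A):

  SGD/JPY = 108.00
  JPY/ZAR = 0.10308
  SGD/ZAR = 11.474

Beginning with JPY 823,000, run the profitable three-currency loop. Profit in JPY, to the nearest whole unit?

Profit: JPY 25,236

Profitable loop is JPY → SGD → ZAR → JPY:
JPY 823,000 ÷ 108.00 = SGD 7,620.37
SGD 7,620.37 × 11.474 = ZAR 87,436.13
ZAR 87,436.13 ÷ 0.10308 = JPY 848,236
Profit = JPY 848,236 − JPY 823,000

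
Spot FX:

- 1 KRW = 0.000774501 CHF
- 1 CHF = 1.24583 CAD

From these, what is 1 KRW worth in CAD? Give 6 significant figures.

1 KRW × 0.000774501 = 0.000774501 CHF
0.000774501 CHF × 1.24583 = 0.000964897 CAD

KRW/CAD = 0.000964897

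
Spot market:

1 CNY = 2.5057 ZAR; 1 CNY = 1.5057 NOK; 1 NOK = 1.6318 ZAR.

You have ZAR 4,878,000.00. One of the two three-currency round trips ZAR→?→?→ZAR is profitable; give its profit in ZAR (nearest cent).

Profitable loop is ZAR → NOK → CNY → ZAR:
ZAR 4,878,000.00 ÷ 1.6318 = NOK 2,989,336.93
NOK 2,989,336.93 ÷ 1.5057 = CNY 1,985,346.97
CNY 1,985,346.97 × 2.5057 = ZAR 4,974,683.90
Profit = ZAR 4,974,683.90 − ZAR 4,878,000.00

Profit: ZAR 96,683.90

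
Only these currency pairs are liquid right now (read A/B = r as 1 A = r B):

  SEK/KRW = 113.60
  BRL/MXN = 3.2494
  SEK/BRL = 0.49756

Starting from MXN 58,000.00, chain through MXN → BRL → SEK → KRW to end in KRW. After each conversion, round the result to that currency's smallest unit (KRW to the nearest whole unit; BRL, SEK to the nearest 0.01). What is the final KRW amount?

KRW 4,075,282

MXN 58,000.00 ÷ 3.2494 = BRL 17,849.45
BRL 17,849.45 ÷ 0.49756 = SEK 35,873.96
SEK 35,873.96 × 113.60 = KRW 4,075,282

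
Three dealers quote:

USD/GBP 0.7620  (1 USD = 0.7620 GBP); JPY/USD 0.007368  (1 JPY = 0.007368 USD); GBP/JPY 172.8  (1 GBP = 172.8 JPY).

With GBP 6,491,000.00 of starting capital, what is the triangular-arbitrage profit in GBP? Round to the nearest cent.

Profit: GBP 199,572.52

Profitable loop is GBP → USD → JPY → GBP:
GBP 6,491,000.00 ÷ 0.7620 = USD 8,518,372.70
USD 8,518,372.70 ÷ 0.007368 = JPY 1,156,130,932
JPY 1,156,130,932 ÷ 172.8 = GBP 6,690,572.52
Profit = GBP 6,690,572.52 − GBP 6,491,000.00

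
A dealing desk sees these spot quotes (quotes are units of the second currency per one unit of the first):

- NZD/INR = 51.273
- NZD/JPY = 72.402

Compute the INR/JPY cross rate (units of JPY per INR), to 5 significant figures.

1 INR ÷ 51.273 = 0.0195034 NZD
0.0195034 NZD × 72.402 = 1.41209 JPY

INR/JPY = 1.4121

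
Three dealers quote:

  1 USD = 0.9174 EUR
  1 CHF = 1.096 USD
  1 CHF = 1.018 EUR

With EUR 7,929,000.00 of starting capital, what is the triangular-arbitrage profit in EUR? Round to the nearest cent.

Profit: EUR 98,806.69

Profitable loop is EUR → USD → CHF → EUR:
EUR 7,929,000.00 ÷ 0.9174 = USD 8,642,903.86
USD 8,642,903.86 ÷ 1.096 = CHF 7,885,861.18
CHF 7,885,861.18 × 1.018 = EUR 8,027,806.69
Profit = EUR 8,027,806.69 − EUR 7,929,000.00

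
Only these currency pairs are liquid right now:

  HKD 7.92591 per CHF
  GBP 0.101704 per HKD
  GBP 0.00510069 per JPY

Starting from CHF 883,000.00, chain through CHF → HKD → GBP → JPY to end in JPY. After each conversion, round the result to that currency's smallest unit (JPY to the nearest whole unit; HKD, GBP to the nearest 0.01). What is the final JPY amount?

JPY 139,546,499

CHF 883,000.00 × 7.92591 = HKD 6,998,578.53
HKD 6,998,578.53 × 0.101704 = GBP 711,783.43
GBP 711,783.43 ÷ 0.00510069 = JPY 139,546,499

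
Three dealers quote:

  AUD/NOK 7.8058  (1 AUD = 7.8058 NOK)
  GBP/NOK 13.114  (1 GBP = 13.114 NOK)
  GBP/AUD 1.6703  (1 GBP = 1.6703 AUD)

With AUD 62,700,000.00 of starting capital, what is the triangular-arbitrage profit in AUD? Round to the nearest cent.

Profitable loop is AUD → GBP → NOK → AUD:
AUD 62,700,000.00 ÷ 1.6703 = GBP 37,538,166.80
GBP 37,538,166.80 × 13.114 = NOK 492,275,519.37
NOK 492,275,519.37 ÷ 7.8058 = AUD 63,065,351.32
Profit = AUD 63,065,351.32 − AUD 62,700,000.00

Profit: AUD 365,351.32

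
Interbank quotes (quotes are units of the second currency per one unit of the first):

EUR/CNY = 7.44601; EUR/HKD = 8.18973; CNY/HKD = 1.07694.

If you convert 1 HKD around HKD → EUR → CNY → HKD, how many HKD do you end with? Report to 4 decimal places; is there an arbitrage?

0.9791 (arbitrage exists)

Around HKD → EUR → CNY → HKD: 1 ÷ 8.18973 × 7.44601 × 1.07694 = 0.979142
Product < 1; profitable direction is HKD → CNY → EUR → HKD.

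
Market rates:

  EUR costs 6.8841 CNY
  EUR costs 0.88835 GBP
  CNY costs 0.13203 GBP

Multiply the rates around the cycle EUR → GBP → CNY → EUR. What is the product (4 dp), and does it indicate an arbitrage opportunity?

0.9774 (arbitrage exists)

Around EUR → GBP → CNY → EUR: 1 × 0.88835 ÷ 0.13203 ÷ 6.8841 = 0.977382
Product < 1; profitable direction is EUR → CNY → GBP → EUR.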